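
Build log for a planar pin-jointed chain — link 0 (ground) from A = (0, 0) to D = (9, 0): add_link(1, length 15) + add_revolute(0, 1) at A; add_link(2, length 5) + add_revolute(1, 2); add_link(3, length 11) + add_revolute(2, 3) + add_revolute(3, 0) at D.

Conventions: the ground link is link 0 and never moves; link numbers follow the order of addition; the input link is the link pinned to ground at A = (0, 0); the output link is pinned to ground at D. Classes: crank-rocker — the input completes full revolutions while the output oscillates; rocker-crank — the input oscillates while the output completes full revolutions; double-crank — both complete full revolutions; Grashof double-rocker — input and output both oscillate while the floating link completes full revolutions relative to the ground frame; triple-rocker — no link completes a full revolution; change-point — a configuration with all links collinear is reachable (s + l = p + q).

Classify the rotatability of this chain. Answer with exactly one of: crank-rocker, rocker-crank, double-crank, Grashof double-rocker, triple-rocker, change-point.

lengths: ground=9, input=15, coupler=5, output=11
sorted: s=5 (shortest), l=15 (longest), p+q=20
s + l = 20 vs p + q = 20
s + l = p + q → change-point (collinear configuration reachable)

change-point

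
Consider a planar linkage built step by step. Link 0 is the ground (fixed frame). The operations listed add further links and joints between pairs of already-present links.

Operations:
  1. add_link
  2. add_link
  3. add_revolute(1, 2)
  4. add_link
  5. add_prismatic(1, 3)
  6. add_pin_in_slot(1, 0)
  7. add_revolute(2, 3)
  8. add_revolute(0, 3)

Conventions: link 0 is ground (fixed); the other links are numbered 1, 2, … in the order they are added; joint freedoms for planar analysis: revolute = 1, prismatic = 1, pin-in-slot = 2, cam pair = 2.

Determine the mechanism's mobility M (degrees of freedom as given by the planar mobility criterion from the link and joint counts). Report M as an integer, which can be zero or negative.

ground; <1,0,0>
#1 <2,0,0>
#2 <3,0,0>
R:1↔2 J1 <3,1,0>
#3 <4,1,0>
P:1↔3 J1 <4,2,0>
PS:1↔0 J2 <4,2,1>
R:2↔3 J1 <4,3,1>
R:0↔3 J1 <4,4,1>
3×3 − 2×4 − 1×1 = 0

M = 0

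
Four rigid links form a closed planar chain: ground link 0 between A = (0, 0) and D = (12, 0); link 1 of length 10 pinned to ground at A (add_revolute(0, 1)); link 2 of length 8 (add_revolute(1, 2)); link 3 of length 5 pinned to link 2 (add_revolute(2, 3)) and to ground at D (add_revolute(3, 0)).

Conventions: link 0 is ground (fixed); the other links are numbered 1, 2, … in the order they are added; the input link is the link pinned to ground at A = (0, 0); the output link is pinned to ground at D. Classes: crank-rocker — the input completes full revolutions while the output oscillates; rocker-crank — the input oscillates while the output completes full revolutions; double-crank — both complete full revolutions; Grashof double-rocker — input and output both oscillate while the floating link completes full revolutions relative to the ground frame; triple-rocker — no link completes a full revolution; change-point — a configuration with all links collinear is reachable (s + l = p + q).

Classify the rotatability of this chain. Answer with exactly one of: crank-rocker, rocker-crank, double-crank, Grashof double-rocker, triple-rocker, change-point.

lengths: ground=12, input=10, coupler=8, output=5
sorted: s=5 (shortest), l=12 (longest), p+q=18
s + l = 17 vs p + q = 18
s + l < p + q (Grashof) with shortest = output link → rocker-crank

rocker-crank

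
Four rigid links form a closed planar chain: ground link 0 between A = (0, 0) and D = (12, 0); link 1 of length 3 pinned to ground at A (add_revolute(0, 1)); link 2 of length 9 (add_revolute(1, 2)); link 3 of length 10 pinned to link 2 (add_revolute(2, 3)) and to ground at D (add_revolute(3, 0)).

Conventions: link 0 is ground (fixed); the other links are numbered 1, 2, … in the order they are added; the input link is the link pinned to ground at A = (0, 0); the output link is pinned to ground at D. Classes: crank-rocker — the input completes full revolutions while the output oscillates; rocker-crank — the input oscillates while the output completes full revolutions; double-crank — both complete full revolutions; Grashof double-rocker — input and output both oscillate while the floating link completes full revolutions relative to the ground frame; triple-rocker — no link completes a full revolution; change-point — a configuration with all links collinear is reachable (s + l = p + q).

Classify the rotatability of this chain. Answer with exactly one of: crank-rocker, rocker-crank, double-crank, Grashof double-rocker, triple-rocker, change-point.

lengths: ground=12, input=3, coupler=9, output=10
sorted: s=3 (shortest), l=12 (longest), p+q=19
s + l = 15 vs p + q = 19
s + l < p + q (Grashof) with shortest = input link → crank-rocker

crank-rocker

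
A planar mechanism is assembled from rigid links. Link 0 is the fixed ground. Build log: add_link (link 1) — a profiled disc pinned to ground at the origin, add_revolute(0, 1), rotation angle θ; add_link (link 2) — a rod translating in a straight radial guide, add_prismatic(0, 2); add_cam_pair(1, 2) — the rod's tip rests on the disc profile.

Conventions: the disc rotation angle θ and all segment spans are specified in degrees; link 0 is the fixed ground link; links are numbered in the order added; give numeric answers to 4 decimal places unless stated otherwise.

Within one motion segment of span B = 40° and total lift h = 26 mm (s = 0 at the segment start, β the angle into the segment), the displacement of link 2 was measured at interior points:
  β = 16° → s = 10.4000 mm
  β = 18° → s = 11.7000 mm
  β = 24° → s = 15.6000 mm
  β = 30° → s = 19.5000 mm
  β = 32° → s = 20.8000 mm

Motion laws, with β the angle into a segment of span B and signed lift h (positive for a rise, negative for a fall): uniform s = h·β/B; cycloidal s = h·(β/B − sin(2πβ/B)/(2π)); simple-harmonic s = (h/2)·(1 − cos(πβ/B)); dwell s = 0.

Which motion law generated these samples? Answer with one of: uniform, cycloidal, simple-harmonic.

candidates at β/B = r: uniform s = h·r (linear in β); cycloidal s = h·(r − sin(2πr)/(2π)); simple-harmonic s = (h/2)(1 − cos(πr))
β=16°: printed 10.4000 | uniform 10.4000, cycloidal 7.9677, simple-harmonic 8.9828
β=18°: printed 11.7000 | uniform 11.7000, cycloidal 10.4213, simple-harmonic 10.9664
β=24°: printed 15.6000 | uniform 15.6000, cycloidal 18.0323, simple-harmonic 17.0172
β=30°: printed 19.5000 | uniform 19.5000, cycloidal 23.6380, simple-harmonic 22.1924
β=32°: printed 20.8000 | uniform 20.8000, cycloidal 24.7355, simple-harmonic 23.5172
only one law matches every sample → uniform

uniform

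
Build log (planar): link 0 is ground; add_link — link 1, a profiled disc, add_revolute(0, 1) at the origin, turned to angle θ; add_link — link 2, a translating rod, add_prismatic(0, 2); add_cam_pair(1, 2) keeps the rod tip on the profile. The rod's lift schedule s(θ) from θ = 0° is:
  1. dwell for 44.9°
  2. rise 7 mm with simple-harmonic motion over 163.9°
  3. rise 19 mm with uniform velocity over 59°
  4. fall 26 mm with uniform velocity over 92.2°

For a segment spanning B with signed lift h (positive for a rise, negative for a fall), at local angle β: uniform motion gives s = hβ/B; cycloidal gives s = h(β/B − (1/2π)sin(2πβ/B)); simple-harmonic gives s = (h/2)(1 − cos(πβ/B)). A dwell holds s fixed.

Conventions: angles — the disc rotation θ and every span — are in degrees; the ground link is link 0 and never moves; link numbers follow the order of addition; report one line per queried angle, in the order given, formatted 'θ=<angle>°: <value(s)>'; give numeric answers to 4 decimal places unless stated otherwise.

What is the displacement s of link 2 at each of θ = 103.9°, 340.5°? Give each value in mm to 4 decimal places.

seg 1 [0°–44.9°] dwell: s stays 0.0000
seg 2 [44.9°–208.8°] simple-harmonic, h=7: θ=103.9° here. β=59, B=163.9. 7/2·(1 − cos(π·0.3600)) = 2.0095 → s = 2.0095
seg 2 [44.9°–208.8°] simple-harmonic, h=7: full span → s += 7 → s = 7.0000
seg 3 [208.8°–267.8°] uniform, h=19: full span → s += 19 → s = 26.0000
seg 4 [267.8°–360°] uniform, h=-26: θ=340.5° here. β=72.7, B=92.2. -26·72.7/92.2 = -20.5011 → s = 5.4989

θ=103.9°: 2.0095
θ=340.5°: 5.4989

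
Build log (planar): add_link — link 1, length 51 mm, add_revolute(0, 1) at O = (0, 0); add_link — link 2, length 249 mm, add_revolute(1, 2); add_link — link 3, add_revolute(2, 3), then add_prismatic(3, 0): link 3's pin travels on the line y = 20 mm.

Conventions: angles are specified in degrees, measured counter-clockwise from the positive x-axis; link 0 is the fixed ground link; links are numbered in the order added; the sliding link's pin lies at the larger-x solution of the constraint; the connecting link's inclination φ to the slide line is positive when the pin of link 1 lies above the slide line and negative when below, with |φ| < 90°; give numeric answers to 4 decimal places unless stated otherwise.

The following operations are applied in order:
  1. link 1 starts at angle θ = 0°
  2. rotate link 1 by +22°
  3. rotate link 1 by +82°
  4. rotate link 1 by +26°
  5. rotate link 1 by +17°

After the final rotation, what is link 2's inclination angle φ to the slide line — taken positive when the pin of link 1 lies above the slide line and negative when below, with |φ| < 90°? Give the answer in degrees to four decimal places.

geometry: r = 51 mm, L = 249 mm, e = 20 mm; θ starts at 0°
rotate link 1 by +22°: θ ← 0° +22° = 22°
rotate link 1 by +82°: θ ← 22° +82° = 104°
rotate link 1 by +26°: θ ← 104° +26° = 130°
rotate link 1 by +17°: θ ← 130° +17° = 147°
h = r sin θ − e = 27.776591 − 20 = 7.776591
sin φ = h / L = 7.776591 / 249 = 0.03123129
φ = arcsin(0.03123129) = 1.789712°

1.7897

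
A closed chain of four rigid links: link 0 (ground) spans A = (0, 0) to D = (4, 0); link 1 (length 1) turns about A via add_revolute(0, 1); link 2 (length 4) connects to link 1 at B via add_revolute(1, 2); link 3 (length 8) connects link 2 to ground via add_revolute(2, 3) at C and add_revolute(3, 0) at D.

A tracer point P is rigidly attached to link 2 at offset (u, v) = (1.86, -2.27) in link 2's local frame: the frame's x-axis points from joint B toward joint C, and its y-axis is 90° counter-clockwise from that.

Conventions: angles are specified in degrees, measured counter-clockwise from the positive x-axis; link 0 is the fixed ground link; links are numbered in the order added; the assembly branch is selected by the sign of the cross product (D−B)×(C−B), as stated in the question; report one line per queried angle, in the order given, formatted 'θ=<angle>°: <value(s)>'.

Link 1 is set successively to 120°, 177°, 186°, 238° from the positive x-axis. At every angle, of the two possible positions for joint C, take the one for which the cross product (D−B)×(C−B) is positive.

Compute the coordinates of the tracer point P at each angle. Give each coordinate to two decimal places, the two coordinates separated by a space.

A=(0,0), D=(4.00,0)
θ=120°: B = A + 1.00·(cos120°, sin120°) = (-0.5000, 0.8660)
θ=120°: |BD| = 4.5826
θ=120°: circle(B,4.00) ∩ circle(D,8.00): a=-2.9459, h=2.7058
θ=120°:   candidates: C₊=(-2.8815,4.0798) cross=12.400; C₋=(-3.9042,-1.2343) cross=-12.400
θ=120°:   branch + wants cross > 0 → take C=(-2.8815,4.0798) (cross=12.400)
θ=120°: ex = (C−B)/|BC| = (-0.5954,0.8034); ey = (-0.8034,-0.5954)
θ=120°: P = B + 1.86·ex + -2.27·ey = (0.2164,3.7119)
θ=177°: B = A + 1.00·(cos177°, sin177°) = (-0.9986, 0.0523)
θ=177°: |BD| = 4.9989
θ=177°: circle(B,4.00) ∩ circle(D,8.00): a=-2.3016, h=3.2715
θ=177°:   candidates: C₊=(-3.2659,3.3477) cross=16.354; C₋=(-3.3344,-3.1949) cross=-16.354
θ=177°:   branch + wants cross > 0 → take C=(-3.2659,3.3477) (cross=16.354)
θ=177°: ex = (C−B)/|BC| = (-0.5668,0.8239); ey = (-0.8239,-0.5668)
θ=177°: P = B + 1.86·ex + -2.27·ey = (-0.1827,2.8713)
θ=186°: B = A + 1.00·(cos186°, sin186°) = (-0.9945, -0.1045)
θ=186°: |BD| = 4.9956
θ=186°: circle(B,4.00) ∩ circle(D,8.00): a=-2.3064, h=3.2681
θ=186°:   candidates: C₊=(-3.3688,3.1146) cross=16.326; C₋=(-3.2320,-3.4202) cross=-16.326
θ=186°:   branch + wants cross > 0 → take C=(-3.3688,3.1146) (cross=16.326)
θ=186°: ex = (C−B)/|BC| = (-0.5936,0.8048); ey = (-0.8048,-0.5936)
θ=186°: P = B + 1.86·ex + -2.27·ey = (-0.2717,2.7398)
θ=238°: B = A + 1.00·(cos238°, sin238°) = (-0.5299, -0.8480)
θ=238°: |BD| = 4.6086
θ=238°: circle(B,4.00) ∩ circle(D,8.00): a=-2.9033, h=2.7515
θ=238°:   candidates: C₊=(-3.8900,1.3222) cross=12.681; C₋=(-2.8774,-4.0868) cross=-12.681
θ=238°:   branch + wants cross > 0 → take C=(-3.8900,1.3222) (cross=12.681)
θ=238°: ex = (C−B)/|BC| = (-0.8400,0.5426); ey = (-0.5426,-0.8400)
θ=238°: P = B + 1.86·ex + -2.27·ey = (-0.8607,2.0680)

θ=120°: 0.22 3.71
θ=177°: -0.18 2.87
θ=186°: -0.27 2.74
θ=238°: -0.86 2.07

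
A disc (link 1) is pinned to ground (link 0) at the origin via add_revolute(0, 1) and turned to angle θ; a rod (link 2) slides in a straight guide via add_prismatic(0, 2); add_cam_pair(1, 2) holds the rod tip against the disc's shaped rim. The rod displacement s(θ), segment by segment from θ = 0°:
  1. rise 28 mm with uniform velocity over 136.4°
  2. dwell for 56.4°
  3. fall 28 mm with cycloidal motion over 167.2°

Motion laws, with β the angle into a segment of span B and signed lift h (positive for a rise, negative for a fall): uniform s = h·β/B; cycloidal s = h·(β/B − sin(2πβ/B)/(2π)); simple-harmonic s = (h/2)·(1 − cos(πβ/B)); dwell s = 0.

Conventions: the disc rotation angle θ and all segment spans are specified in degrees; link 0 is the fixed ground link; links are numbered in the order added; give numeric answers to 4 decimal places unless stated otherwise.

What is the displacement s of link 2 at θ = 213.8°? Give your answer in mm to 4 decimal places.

segment 1 (0° to 136.4°, uniform, h = 28) is passed completely: s = 0.0000 + (28) = 28.0000
segment 2 (136.4° to 192.8°, dwell): s unchanged at 28.0000
θ = 213.8° falls in segment 3 (192.8° to 360°, cycloidal, h = -28): β = 213.8 − 192.8 = 21°, B = 167.2°; Δs = -28·(0.1256 − sin(2π·0.1256)/(2π)) = -0.3538; s = 28.0000 − 0.3538 = 27.6462

27.6462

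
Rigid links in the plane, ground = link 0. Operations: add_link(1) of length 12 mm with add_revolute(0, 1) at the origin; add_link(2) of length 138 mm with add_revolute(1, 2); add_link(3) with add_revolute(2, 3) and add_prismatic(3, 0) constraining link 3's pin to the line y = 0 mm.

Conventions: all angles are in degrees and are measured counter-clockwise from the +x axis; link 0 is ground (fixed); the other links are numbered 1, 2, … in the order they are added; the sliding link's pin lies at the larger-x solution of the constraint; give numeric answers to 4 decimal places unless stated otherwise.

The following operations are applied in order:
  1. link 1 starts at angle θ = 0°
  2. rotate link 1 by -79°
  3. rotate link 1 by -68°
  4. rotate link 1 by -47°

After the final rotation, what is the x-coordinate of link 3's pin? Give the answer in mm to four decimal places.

geometry: r = 12 mm, L = 138 mm, e = 0 mm; θ starts at 0°
rotate link 1 by -79°: θ ← 0° -79° = -79°
rotate link 1 by -68°: θ ← -79° -68° = -147°
rotate link 1 by -47°: θ ← -147° -47° = -194°
crank pin P = (r cos θ, r sin θ) = (-11.643549, 2.903063)
h = r sin θ − e = 2.903063 − 0 = 2.903063
x = r cos θ + √(L² − h²) = -11.643549 + 137.969461 = 126.325912

126.3259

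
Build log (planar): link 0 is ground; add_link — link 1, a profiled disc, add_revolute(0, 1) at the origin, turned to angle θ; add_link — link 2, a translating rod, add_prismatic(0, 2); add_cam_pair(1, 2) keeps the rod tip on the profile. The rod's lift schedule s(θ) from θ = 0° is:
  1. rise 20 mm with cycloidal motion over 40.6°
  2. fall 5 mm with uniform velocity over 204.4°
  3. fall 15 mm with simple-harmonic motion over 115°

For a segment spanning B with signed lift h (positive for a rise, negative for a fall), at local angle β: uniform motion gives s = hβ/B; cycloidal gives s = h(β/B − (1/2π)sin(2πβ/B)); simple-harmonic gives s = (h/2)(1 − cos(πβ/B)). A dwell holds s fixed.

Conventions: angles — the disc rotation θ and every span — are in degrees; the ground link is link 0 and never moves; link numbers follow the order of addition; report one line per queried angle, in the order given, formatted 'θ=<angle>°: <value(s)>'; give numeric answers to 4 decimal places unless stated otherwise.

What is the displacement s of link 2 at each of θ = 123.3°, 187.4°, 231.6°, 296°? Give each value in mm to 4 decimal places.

seg 1 [0°–40.6°] cycloidal, h=20: full span → s += 20 → s = 20.0000
seg 2 [40.6°–245°] uniform, h=-5: θ=123.3° here. β=82.7, B=204.4. -5·82.7/204.4 = -2.0230 → s = 17.9770
seg 2 [40.6°–245°] uniform, h=-5: θ=187.4° here. β=146.8, B=204.4. -5·146.8/204.4 = -3.5910 → s = 16.4090
seg 2 [40.6°–245°] uniform, h=-5: θ=231.6° here. β=191, B=204.4. -5·191/204.4 = -4.6722 → s = 15.3278
seg 2 [40.6°–245°] uniform, h=-5: full span → s += -5 → s = 15.0000
seg 3 [245°–360°] simple-harmonic, h=-15: θ=296° here. β=51, B=115. -15/2·(1 − cos(π·0.4435)) = -6.1752 → s = 8.8248

θ=123.3°: 17.9770
θ=187.4°: 16.4090
θ=231.6°: 15.3278
θ=296°: 8.8248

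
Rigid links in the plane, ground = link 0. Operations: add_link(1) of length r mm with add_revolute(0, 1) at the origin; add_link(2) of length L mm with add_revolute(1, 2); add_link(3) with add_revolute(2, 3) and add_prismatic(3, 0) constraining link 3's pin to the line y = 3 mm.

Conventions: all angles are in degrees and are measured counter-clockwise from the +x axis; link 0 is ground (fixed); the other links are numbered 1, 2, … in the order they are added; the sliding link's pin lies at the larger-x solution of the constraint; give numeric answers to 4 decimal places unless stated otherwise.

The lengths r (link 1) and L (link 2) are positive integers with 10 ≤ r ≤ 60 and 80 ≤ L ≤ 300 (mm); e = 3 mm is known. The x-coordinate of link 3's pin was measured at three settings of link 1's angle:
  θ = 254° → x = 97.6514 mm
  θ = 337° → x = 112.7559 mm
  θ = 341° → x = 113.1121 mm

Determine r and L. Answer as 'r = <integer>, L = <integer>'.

constraint per measurement: (x − r cos θ)² + (r sin θ − e)² = L²
subtracting the θ₁ and θ₂ equations cancels the r² and L² terms:
r = (x₁² − x₂²) / (2[(x₁cos θ₁ + e sin θ₁) − (x₂cos θ₂ + e sin θ₂)]) = 12.0000 → r = 12
L² = (x₁ − r cos θ₁)² + (r sin θ₁ − e)² = 10403.9997 → L = 102.0000 → L = 102
check at θ₃=341°: x = 113.1121 (printed 113.1121) ✓

r = 12, L = 102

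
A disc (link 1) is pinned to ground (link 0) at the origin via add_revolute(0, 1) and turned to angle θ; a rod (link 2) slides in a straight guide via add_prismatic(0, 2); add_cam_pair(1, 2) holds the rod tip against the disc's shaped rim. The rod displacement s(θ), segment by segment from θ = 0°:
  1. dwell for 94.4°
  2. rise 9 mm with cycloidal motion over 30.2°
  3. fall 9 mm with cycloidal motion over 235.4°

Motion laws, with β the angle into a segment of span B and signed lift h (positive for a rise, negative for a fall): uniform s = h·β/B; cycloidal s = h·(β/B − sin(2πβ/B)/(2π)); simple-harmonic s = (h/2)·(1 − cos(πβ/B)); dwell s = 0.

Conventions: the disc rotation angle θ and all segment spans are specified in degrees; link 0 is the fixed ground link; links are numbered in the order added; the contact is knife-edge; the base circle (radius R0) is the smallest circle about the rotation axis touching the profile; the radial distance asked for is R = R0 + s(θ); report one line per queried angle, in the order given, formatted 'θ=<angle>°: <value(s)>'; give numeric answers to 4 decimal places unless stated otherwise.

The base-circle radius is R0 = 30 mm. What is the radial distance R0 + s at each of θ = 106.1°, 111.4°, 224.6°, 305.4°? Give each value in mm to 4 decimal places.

segment 1 (0° to 94.4°, dwell): s unchanged at 0.0000
θ = 106.1° falls in segment 2 (94.4° to 124.6°, cycloidal, h = 9): β = 106.1 − 94.4 = 11.7°, B = 30.2°; Δs = 9·(0.3874 − sin(2π·0.3874)/(2π)) = 2.5559; s = 0.0000 + 2.5559 = 2.5559
θ = 111.4° falls in segment 2 (94.4° to 124.6°, cycloidal, h = 9): β = 111.4 − 94.4 = 17°, B = 30.2°; Δs = 9·(0.5629 − sin(2π·0.5629)/(2π)) = 5.6178; s = 0.0000 + 5.6178 = 5.6178
segment 2 (94.4° to 124.6°, cycloidal, h = 9) is passed completely: s = 0.0000 + (9) = 9.0000
θ = 224.6° falls in segment 3 (124.6° to 360°, cycloidal, h = -9): β = 224.6 − 124.6 = 100°, B = 235.4°; Δs = -9·(0.4248 − sin(2π·0.4248)/(2π)) = -3.1715; s = 9.0000 − 3.1715 = 5.8285
θ = 305.4° falls in segment 3 (124.6° to 360°, cycloidal, h = -9): β = 305.4 − 124.6 = 180.8°, B = 235.4°; Δs = -9·(0.7681 − sin(2π·0.7681)/(2π)) = -8.3357; s = 9.0000 − 8.3357 = 0.6643
θ=106.1°: R = R0 + s = 30 + 2.5559 = 32.5559
θ=111.4°: R = R0 + s = 30 + 5.6178 = 35.6178
θ=224.6°: R = R0 + s = 30 + 5.8285 = 35.8285
θ=305.4°: R = R0 + s = 30 + 0.6643 = 30.6643

θ=106.1°: 32.5559
θ=111.4°: 35.6178
θ=224.6°: 35.8285
θ=305.4°: 30.6643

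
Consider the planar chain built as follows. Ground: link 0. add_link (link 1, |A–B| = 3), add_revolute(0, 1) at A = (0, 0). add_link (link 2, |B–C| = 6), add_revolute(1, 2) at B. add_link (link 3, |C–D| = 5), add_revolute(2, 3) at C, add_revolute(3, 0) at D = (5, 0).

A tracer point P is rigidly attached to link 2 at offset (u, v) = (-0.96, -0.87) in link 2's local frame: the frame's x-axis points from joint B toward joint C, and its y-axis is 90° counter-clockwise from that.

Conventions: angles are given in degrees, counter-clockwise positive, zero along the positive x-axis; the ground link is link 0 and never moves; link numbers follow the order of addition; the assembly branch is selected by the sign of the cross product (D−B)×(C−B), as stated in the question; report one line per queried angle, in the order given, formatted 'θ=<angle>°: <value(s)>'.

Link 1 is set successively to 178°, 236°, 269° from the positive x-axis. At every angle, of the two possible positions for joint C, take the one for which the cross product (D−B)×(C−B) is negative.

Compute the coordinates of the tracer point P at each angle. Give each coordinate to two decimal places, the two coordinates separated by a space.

A=(0,0), D=(5.00,0)
θ=178°: B = A + 3.00·(cos178°, sin178°) = (-2.9982, 0.1047)
θ=178°: |BD| = 7.9989
θ=178°: circle(B,6.00) ∩ circle(D,5.00): a=4.6870, h=3.7459
θ=178°:   candidates: C₊=(1.7375,3.7889) cross=29.963; C₋=(1.6394,-3.7022) cross=-29.963
θ=178°:   branch - wants cross < 0 → take C=(1.6394,-3.7022) (cross=-29.963)
θ=178°: ex = (C−B)/|BC| = (0.7729,-0.6345); ey = (0.6345,0.7729)
θ=178°: P = B + -0.96·ex + -0.87·ey = (-4.2922,0.0414)
θ=236°: B = A + 3.00·(cos236°, sin236°) = (-1.6776, -2.4871)
θ=236°: |BD| = 7.1257
θ=236°: circle(B,6.00) ∩ circle(D,5.00): a=4.3347, h=4.1485
θ=236°:   candidates: C₊=(0.9365,2.9135) cross=29.561; C₋=(3.8325,-4.8618) cross=-29.561
θ=236°:   branch - wants cross < 0 → take C=(3.8325,-4.8618) (cross=-29.561)
θ=236°: ex = (C−B)/|BC| = (0.9183,-0.3958); ey = (0.3958,0.9183)
θ=236°: P = B + -0.96·ex + -0.87·ey = (-2.9035,-2.9061)
θ=269°: B = A + 3.00·(cos269°, sin269°) = (-0.0524, -2.9995)
θ=269°: |BD| = 5.8757
θ=269°: circle(B,6.00) ∩ circle(D,5.00): a=3.8739, h=4.5818
θ=269°:   candidates: C₊=(0.9397,2.9179) cross=26.921; C₋=(5.6177,-4.9617) cross=-26.921
θ=269°:   branch - wants cross < 0 → take C=(5.6177,-4.9617) (cross=-26.921)
θ=269°: ex = (C−B)/|BC| = (0.9450,-0.3270); ey = (0.3270,0.9450)
θ=269°: P = B + -0.96·ex + -0.87·ey = (-1.2441,-3.5078)

θ=178°: -4.29 0.04
θ=236°: -2.90 -2.91
θ=269°: -1.24 -3.51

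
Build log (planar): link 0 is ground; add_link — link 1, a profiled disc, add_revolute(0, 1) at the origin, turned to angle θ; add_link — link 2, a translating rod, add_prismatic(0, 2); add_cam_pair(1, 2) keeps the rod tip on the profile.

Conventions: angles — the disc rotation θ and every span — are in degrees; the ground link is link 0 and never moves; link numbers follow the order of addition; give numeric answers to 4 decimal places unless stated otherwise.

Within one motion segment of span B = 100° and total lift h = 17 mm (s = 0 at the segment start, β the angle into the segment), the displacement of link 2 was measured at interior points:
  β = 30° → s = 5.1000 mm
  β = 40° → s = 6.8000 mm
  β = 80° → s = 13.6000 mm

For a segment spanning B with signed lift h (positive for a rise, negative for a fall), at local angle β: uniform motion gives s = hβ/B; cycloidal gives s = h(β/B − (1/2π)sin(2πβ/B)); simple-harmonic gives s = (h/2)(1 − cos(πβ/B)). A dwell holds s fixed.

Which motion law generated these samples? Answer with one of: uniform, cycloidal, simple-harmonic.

candidates at β/B = r: uniform s = h·r (linear in β); cycloidal s = h·(r − sin(2πr)/(2π)); simple-harmonic s = (h/2)(1 − cos(πr))
β=30°: printed 5.1000 | uniform 5.1000, cycloidal 2.5268, simple-harmonic 3.5038
β=40°: printed 6.8000 | uniform 6.8000, cycloidal 5.2097, simple-harmonic 5.8734
β=80°: printed 13.6000 | uniform 13.6000, cycloidal 16.1732, simple-harmonic 15.3766
only one law matches every sample → uniform

uniform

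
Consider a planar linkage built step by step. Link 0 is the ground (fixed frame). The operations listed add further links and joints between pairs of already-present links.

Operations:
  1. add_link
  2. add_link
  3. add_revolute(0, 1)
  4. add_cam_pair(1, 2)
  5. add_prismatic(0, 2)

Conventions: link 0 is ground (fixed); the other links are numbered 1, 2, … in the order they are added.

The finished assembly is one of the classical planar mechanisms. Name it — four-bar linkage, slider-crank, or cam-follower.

links: 3 (incl. ground); joints: 1 revolute, 1 prismatic, 1 higher (cam) pair, forming one closed loop
3 links, revolute + prismatic + higher pair in one loop → cam-follower

cam-follower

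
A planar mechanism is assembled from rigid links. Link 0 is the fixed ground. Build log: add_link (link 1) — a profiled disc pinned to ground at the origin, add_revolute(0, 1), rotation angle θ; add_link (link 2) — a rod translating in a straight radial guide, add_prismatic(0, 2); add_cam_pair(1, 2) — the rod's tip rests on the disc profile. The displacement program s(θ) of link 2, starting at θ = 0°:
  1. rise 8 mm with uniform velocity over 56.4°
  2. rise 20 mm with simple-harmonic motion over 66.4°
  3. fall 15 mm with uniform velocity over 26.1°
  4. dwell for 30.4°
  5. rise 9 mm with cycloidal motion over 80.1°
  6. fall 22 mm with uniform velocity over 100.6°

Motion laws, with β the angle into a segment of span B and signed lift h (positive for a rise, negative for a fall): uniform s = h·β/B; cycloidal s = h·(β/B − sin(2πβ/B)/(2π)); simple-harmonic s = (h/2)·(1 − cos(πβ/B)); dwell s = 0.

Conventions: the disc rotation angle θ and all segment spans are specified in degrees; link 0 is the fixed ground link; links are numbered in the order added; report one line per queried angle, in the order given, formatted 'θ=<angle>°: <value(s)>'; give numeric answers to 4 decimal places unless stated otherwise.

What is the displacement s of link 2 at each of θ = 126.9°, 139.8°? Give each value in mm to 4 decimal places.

seg 1 [0°–56.4°] uniform, h=8: full span → s += 8 → s = 8.0000
seg 2 [56.4°–122.8°] simple-harmonic, h=20: full span → s += 20 → s = 28.0000
seg 3 [122.8°–148.9°] uniform, h=-15: θ=126.9° here. β=4.1, B=26.1. -15·4.1/26.1 = -2.3563 → s = 25.6437
seg 3 [122.8°–148.9°] uniform, h=-15: θ=139.8° here. β=17, B=26.1. -15·17/26.1 = -9.7701 → s = 18.2299

θ=126.9°: 25.6437
θ=139.8°: 18.2299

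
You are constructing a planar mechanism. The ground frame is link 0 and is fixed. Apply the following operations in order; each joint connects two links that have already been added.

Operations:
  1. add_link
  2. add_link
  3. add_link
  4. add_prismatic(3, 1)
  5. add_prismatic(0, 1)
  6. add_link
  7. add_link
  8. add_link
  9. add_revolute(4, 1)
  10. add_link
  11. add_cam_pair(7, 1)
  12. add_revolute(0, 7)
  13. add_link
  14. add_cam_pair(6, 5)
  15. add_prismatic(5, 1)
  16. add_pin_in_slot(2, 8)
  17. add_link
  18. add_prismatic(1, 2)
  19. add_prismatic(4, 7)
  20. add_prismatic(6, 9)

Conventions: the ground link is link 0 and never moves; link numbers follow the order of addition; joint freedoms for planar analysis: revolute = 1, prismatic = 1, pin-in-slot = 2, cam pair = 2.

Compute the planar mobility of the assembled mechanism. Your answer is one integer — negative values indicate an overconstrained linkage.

L=1 J1=0 J2=0
add link → L=2 J1=0 J2=0
add link → L=3 J1=0 J2=0
add link → L=4 J1=0 J2=0
P@3,1 dof=1 J1 → L=4 J1=1 J2=0
P@0,1 dof=1 J1 → L=4 J1=2 J2=0
add link → L=5 J1=2 J2=0
add link → L=6 J1=2 J2=0
add link → L=7 J1=2 J2=0
R@4,1 dof=1 J1 → L=7 J1=3 J2=0
add link → L=8 J1=3 J2=0
C@7,1 dof=2 J2 → L=8 J1=3 J2=1
R@0,7 dof=1 J1 → L=8 J1=4 J2=1
add link → L=9 J1=4 J2=1
C@6,5 dof=2 J2 → L=9 J1=4 J2=2
P@5,1 dof=1 J1 → L=9 J1=5 J2=2
PS@2,8 dof=2 J2 → L=9 J1=5 J2=3
add link → L=10 J1=5 J2=3
P@1,2 dof=1 J1 → L=10 J1=6 J2=3
P@4,7 dof=1 J1 → L=10 J1=7 J2=3
P@6,9 dof=1 J1 → L=10 J1=8 J2=3
M=3(L−1)−2J1−J2=3·9−2·8−3=8

M = 8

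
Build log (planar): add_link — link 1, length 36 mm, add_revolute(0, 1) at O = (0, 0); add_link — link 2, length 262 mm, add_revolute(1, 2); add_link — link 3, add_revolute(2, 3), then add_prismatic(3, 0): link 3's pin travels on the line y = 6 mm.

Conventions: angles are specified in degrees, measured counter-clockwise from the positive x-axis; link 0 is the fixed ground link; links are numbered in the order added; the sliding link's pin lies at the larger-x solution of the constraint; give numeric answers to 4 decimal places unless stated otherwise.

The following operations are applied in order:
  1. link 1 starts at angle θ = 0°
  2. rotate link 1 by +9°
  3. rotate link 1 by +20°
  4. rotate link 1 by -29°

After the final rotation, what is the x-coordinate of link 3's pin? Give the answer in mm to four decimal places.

geometry: r = 36 mm, L = 262 mm, e = 6 mm; θ starts at 0°
rotate link 1 by +9°: θ ← 0° +9° = 9°
rotate link 1 by +20°: θ ← 9° +20° = 29°
rotate link 1 by -29°: θ ← 29° -29° = 0°
crank pin P = (r cos θ, r sin θ) = (36.000000, 0.000000)
h = r sin θ − e = 0.000000 − 6 = -6.000000
x = r cos θ + √(L² − h²) = 36.000000 + 261.931289 = 297.931289

297.9313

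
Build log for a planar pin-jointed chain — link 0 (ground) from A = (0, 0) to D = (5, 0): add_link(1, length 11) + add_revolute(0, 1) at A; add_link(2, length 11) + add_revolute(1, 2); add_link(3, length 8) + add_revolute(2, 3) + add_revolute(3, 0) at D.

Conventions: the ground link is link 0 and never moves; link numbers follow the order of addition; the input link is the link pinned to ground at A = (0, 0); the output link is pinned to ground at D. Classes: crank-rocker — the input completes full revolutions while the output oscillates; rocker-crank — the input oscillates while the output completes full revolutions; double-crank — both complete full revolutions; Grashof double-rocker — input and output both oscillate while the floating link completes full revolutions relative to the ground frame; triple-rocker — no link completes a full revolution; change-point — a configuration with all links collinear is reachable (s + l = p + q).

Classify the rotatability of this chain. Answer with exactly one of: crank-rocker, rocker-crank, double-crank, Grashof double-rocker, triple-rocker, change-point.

lengths: ground=5, input=11, coupler=11, output=8
sorted: s=5 (shortest), l=11 (longest), p+q=19
s + l = 16 vs p + q = 19
s + l < p + q (Grashof) with shortest = ground link → double-crank

double-crank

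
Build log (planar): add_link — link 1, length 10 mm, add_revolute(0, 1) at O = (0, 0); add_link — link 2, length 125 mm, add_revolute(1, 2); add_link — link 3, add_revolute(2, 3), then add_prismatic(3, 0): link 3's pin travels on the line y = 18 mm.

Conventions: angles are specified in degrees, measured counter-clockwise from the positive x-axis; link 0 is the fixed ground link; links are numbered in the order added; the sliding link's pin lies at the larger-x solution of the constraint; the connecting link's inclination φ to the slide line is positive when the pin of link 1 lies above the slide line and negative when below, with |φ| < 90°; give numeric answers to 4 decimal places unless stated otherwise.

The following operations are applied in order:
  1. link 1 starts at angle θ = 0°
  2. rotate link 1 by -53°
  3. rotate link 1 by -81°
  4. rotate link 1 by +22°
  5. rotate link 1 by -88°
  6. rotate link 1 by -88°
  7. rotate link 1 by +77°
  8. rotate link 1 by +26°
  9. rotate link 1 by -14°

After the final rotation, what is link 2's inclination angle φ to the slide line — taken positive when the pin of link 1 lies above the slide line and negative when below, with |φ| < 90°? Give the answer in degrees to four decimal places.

geometry: r = 10 mm, L = 125 mm, e = 18 mm; θ starts at 0°
rotate link 1 by -53°: θ ← 0° -53° = -53°
rotate link 1 by -81°: θ ← -53° -81° = -134°
rotate link 1 by +22°: θ ← -134° +22° = -112°
rotate link 1 by -88°: θ ← -112° -88° = -200°
rotate link 1 by -88°: θ ← -200° -88° = -288°
rotate link 1 by +77°: θ ← -288° +77° = -211°
rotate link 1 by +26°: θ ← -211° +26° = -185°
rotate link 1 by -14°: θ ← -185° -14° = -199°
h = r sin θ − e = 3.255682 − 18 = -14.744318
sin φ = h / L = -14.744318 / 125 = -0.11795455
φ = arcsin(-0.11795455) = -6.774068°

-6.7741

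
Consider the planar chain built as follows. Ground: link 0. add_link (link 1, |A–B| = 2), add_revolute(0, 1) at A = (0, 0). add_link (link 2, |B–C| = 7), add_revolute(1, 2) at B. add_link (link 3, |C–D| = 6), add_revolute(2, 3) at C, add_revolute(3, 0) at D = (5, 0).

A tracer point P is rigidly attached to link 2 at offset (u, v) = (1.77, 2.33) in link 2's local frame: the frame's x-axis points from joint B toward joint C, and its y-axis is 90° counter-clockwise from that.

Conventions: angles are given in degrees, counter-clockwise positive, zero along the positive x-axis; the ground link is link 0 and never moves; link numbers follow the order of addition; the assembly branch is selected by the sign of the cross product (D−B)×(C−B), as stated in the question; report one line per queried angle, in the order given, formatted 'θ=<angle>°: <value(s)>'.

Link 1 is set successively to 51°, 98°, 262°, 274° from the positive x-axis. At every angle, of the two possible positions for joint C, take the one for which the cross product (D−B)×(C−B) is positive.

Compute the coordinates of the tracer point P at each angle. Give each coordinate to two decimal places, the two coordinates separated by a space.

A=(0,0), D=(5.00,0)
θ=51°: B = A + 2.00·(cos51°, sin51°) = (1.2586, 1.5543)
θ=51°: |BD| = 4.0514
θ=51°: circle(B,7.00) ∩ circle(D,6.00): a=3.6301, h=5.9852
θ=51°:   candidates: C₊=(6.9071,5.6888) cross=24.248; C₋=(2.3148,-5.3656) cross=-24.248
θ=51°:   branch + wants cross > 0 → take C=(6.9071,5.6888) (cross=24.248)
θ=51°: ex = (C−B)/|BC| = (0.8069,0.5906); ey = (-0.5906,0.8069)
θ=51°: P = B + 1.77·ex + 2.33·ey = (1.3107,4.4799)
θ=98°: B = A + 2.00·(cos98°, sin98°) = (-0.2783, 1.9805)
θ=98°: |BD| = 5.6377
θ=98°: circle(B,7.00) ∩ circle(D,6.00): a=3.9718, h=5.7641
θ=98°:   candidates: C₊=(5.4652,5.9819) cross=32.496; C₋=(1.4153,-4.8115) cross=-32.496
θ=98°:   branch + wants cross > 0 → take C=(5.4652,5.9819) (cross=32.496)
θ=98°: ex = (C−B)/|BC| = (0.8205,0.5716); ey = (-0.5716,0.8205)
θ=98°: P = B + 1.77·ex + 2.33·ey = (-0.1579,4.9041)
θ=262°: B = A + 2.00·(cos262°, sin262°) = (-0.2783, -1.9805)
θ=262°: |BD| = 5.6377
θ=262°: circle(B,7.00) ∩ circle(D,6.00): a=3.9718, h=5.7641
θ=262°:   candidates: C₊=(1.4153,4.8115) cross=32.496; C₋=(5.4652,-5.9819) cross=-32.496
θ=262°:   branch + wants cross > 0 → take C=(1.4153,4.8115) (cross=32.496)
θ=262°: ex = (C−B)/|BC| = (0.2420,0.9703); ey = (-0.9703,0.2420)
θ=262°: P = B + 1.77·ex + 2.33·ey = (-2.1109,0.3006)
θ=274°: B = A + 2.00·(cos274°, sin274°) = (0.1395, -1.9951)
θ=274°: |BD| = 5.2540
θ=274°: circle(B,7.00) ∩ circle(D,6.00): a=3.8642, h=5.8368
θ=274°:   candidates: C₊=(1.4978,4.8718) cross=30.667; C₋=(5.9307,-5.9274) cross=-30.667
θ=274°:   branch + wants cross > 0 → take C=(1.4978,4.8718) (cross=30.667)
θ=274°: ex = (C−B)/|BC| = (0.1940,0.9810); ey = (-0.9810,0.1940)
θ=274°: P = B + 1.77·ex + 2.33·ey = (-1.8027,0.1933)

θ=51°: 1.31 4.48
θ=98°: -0.16 4.90
θ=262°: -2.11 0.30
θ=274°: -1.80 0.19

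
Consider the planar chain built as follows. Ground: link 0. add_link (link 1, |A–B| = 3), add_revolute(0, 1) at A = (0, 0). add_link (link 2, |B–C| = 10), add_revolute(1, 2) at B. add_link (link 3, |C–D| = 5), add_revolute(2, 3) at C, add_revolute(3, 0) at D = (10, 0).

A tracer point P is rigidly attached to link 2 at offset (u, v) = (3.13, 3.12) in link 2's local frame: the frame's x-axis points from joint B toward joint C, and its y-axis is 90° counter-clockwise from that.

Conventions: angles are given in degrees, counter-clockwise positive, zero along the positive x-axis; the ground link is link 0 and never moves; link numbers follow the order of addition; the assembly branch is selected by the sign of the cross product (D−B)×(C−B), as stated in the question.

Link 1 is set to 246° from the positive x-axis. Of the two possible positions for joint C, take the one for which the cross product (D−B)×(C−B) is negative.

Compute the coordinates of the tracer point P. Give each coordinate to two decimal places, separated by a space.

A=(0,0), D=(10.00,0)
B = A + 3.00·(cos246°, sin246°) = (-1.2202, -2.7406)
|BD| = 11.5501
circle(B,10.00) ∩ circle(D,5.00): a=9.0218, h=4.3137
  candidates: C₊=(6.5203,3.5905) cross=49.823; C₋=(8.5675,-4.7904) cross=-49.823
  branch - wants cross < 0 → take C=(8.5675,-4.7904) (cross=-49.823)
ex = (C−B)/|BC| = (0.9788,-0.2050); ey = (0.2050,0.9788)
P = B + 3.13·ex + 3.12·ey = (2.4829,-0.3285)

2.48 -0.33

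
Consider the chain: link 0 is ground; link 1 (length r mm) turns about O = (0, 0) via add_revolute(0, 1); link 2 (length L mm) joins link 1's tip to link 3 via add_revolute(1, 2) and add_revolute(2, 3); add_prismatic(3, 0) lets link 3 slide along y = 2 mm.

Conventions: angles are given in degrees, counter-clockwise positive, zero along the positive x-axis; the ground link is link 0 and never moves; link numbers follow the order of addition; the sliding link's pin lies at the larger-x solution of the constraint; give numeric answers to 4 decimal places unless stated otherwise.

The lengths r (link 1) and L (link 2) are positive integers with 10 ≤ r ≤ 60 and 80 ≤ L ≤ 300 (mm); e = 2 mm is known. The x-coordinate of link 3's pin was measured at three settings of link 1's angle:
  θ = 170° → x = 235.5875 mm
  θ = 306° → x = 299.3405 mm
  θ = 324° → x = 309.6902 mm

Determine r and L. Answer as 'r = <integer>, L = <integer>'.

constraint per measurement: (x − r cos θ)² + (r sin θ − e)² = L²
subtracting the θ₁ and θ₂ equations cancels the r² and L² terms:
r = (x₁² − x₂²) / (2[(x₁cos θ₁ + e sin θ₁) − (x₂cos θ₂ + e sin θ₂)]) = 42.0000 → r = 42
L² = (x₁ − r cos θ₁)² + (r sin θ₁ − e)² = 76729.0026 → L = 277.0000 → L = 277
check at θ₃=324°: x = 309.6902 (printed 309.6902) ✓

r = 42, L = 277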